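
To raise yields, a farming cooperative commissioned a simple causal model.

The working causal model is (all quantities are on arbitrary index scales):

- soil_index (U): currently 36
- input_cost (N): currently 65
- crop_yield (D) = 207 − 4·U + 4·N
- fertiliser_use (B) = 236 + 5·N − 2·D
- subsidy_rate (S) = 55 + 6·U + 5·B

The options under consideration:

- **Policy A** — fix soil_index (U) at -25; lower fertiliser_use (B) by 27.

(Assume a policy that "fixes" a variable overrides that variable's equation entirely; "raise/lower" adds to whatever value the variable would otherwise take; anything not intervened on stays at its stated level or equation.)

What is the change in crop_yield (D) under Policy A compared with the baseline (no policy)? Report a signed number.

244

Baseline:
  U = 36
  N = 65
  D = 207 − 4·36 + 4·65 = 323
Policy A (U := -25, B − 27):
  U = -25
  N = 65
  D = 207 − 4·(-25) + 4·65 = 567
Change in D: 567 − 323 = 244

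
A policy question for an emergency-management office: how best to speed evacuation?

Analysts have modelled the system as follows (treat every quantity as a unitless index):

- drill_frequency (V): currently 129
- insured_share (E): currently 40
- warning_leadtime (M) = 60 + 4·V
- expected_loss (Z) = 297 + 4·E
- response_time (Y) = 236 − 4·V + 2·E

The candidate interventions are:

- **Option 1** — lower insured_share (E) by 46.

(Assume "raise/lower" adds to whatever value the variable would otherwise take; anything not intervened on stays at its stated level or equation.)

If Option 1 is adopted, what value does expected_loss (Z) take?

273

Option 1 (E − 46):
  E = 40 − 46 = -6
  Z = 297 + 4·(-6) = 273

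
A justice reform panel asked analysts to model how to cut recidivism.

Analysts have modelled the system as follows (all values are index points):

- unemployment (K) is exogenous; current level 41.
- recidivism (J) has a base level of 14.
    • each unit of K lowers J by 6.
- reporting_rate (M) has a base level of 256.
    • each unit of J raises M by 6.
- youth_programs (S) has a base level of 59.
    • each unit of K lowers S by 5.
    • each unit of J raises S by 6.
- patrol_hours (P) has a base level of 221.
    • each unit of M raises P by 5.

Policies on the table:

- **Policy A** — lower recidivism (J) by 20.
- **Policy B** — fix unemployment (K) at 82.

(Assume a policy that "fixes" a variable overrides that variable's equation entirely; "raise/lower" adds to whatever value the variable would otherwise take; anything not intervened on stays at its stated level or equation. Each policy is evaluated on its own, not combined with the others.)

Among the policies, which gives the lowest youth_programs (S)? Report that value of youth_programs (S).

-3219

Policy A (J − 20):
  K = 41
  J = 14 − 6·41 (−20 from intervention) = -252
  S = 59 − 5·41 + 6·(-252) = -1658
Policy B (K := 82):
  K = 82
  J = 14 − 6·82 = -478
  S = 59 − 5·82 + 6·(-478) = -3219
Comparing — Policy A: S=-1658, Policy B: S=-3219. Lowest is -3219 (Policy B).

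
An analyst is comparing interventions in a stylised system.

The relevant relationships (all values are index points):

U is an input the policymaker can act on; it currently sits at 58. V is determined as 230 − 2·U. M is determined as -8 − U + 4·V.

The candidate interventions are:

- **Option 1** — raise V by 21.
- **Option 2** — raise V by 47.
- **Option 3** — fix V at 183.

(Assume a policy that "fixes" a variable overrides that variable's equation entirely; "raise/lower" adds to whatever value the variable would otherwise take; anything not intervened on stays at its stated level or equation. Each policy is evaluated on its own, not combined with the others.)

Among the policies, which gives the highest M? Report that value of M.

666

Option 1 (V + 21):
  U = 58
  V = 230 − 2·58 (+21 from intervention) = 135
  M = -8 − 58 + 4·135 = 474
Option 2 (V + 47):
  U = 58
  V = 230 − 2·58 (+47 from intervention) = 161
  M = -8 − 58 + 4·161 = 578
Option 3 (V := 183):
  U = 58
  V = 183
  M = -8 − 58 + 4·183 = 666
Comparing — Option 1: M=474, Option 2: M=578, Option 3: M=666. Highest is 666 (Option 3).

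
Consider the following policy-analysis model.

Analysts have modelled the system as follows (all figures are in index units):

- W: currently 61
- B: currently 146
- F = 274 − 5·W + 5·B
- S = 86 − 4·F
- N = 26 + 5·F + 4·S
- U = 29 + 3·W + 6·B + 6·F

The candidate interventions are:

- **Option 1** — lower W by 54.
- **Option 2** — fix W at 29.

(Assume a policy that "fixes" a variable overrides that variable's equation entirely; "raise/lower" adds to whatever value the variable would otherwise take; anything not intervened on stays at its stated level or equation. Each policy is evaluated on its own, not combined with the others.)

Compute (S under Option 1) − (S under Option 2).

-440

Option 1 (W − 54):
  W = 61 − 54 = 7
  B = 146
  F = 274 − 5·7 + 5·146 = 969
  S = 86 − 4·969 = -3790
Option 2 (W := 29):
  W = 29
  B = 146
  F = 274 − 5·29 + 5·146 = 859
  S = 86 − 4·859 = -3350
S: -3790 − (-3350) = -440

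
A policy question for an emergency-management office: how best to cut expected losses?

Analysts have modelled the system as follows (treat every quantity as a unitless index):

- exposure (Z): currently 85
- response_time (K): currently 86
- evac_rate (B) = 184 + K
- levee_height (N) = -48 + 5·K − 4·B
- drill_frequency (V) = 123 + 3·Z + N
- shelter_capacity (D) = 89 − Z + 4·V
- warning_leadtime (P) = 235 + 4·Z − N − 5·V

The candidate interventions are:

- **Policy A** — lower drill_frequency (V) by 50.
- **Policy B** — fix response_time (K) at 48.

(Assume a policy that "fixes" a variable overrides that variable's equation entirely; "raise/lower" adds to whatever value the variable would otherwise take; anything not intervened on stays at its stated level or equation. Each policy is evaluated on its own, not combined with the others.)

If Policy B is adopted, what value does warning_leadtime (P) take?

Policy B (K := 48):
  Z = 85
  K = 48
  B = 184 + 48 = 232
  N = -48 + 5·48 − 4·232 = -736
  V = 123 + 3·85 + (-736) = -358
  P = 235 + 4·85 − (-736) − 5·(-358) = 3101

3101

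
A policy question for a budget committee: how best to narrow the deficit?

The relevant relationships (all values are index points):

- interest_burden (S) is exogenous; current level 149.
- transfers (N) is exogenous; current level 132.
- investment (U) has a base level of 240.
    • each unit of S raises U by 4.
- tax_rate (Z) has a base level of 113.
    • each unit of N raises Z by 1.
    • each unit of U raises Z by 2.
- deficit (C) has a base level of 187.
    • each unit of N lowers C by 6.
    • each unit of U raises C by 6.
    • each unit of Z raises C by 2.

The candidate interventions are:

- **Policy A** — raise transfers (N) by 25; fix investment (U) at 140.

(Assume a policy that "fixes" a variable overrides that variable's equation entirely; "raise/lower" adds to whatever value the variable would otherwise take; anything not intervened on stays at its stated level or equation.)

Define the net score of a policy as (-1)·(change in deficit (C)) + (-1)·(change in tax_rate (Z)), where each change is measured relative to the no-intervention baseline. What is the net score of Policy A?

8427

Baseline:
  S = 149
  N = 132
  U = 240 + 4·149 = 836
  Z = 113 + 132 + 2·836 = 1917
  C = 187 − 6·132 + 6·836 + 2·1917 = 8245
Policy A (N + 25, U := 140):
  S = 149
  N = 132 + 25 = 157
  U = 140
  Z = 113 + 157 + 2·140 = 550
  C = 187 − 6·157 + 6·140 + 2·550 = 1185
ΔC = 1185 − 8245 = -7060; ΔZ = 550 − 1917 = -1367
Score = (-1)·(-7060) + (-1)·(-1367) = 8427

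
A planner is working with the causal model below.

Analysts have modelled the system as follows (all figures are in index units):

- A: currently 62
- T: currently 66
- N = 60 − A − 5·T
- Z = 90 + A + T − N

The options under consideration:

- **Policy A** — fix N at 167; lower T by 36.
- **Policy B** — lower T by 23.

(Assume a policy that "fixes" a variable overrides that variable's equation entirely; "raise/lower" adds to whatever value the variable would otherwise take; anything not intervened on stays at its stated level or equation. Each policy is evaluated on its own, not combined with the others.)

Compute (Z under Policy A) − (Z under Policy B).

Policy A (N := 167, T − 36):
  A = 62
  T = 66 − 36 = 30
  N = 167
  Z = 90 + 62 + 30 − 167 = 15
Policy B (T − 23):
  A = 62
  T = 66 − 23 = 43
  N = 60 − 62 − 5·43 = -217
  Z = 90 + 62 + 43 − (-217) = 412
Z: 15 − 412 = -397

-397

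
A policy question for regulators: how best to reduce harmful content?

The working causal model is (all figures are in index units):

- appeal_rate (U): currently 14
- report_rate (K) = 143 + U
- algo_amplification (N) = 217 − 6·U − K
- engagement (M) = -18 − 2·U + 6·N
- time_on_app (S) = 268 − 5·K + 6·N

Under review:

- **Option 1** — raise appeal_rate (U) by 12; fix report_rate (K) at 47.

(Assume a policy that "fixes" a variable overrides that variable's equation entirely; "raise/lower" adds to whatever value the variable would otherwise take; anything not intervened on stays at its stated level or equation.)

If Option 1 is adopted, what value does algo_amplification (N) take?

Option 1 (U + 12, K := 47):
  U = 14 + 12 = 26
  K = 47
  N = 217 − 6·26 − 47 = 14

14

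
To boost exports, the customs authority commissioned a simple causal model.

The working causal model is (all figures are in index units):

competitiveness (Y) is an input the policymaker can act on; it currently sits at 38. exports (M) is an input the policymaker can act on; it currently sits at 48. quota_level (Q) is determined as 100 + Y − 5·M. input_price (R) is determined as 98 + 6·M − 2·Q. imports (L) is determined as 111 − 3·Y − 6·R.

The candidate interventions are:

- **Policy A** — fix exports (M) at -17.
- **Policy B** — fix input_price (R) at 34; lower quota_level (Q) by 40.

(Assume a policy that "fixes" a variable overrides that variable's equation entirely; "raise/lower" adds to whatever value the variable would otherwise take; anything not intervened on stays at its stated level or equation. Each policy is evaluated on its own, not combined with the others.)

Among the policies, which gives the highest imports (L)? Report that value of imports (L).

2697

Policy A (M := -17):
  Y = 38
  M = -17
  Q = 100 + 38 − 5·(-17) = 223
  R = 98 + 6·(-17) − 2·223 = -450
  L = 111 − 3·38 − 6·(-450) = 2697
Policy B (R := 34, Q − 40):
  Y = 38
  M = 48
  Q = 100 + 38 − 5·48 (−40 from intervention) = -142
  R = 34
  L = 111 − 3·38 − 6·34 = -207
Comparing — Policy A: L=2697, Policy B: L=-207. Highest is 2697 (Policy A).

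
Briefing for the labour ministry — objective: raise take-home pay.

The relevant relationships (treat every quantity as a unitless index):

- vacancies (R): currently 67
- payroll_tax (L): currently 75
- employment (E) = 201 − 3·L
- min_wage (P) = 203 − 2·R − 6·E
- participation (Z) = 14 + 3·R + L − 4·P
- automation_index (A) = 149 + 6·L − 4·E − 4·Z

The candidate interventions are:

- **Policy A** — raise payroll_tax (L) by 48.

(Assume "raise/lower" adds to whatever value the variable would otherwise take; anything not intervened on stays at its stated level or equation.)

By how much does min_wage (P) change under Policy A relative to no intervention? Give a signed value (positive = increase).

Baseline:
  R = 67
  L = 75
  E = 201 − 3·75 = -24
  P = 203 − 2·67 − 6·(-24) = 213
Policy A (L + 48):
  R = 67
  L = 75 + 48 = 123
  E = 201 − 3·123 = -168
  P = 203 − 2·67 − 6·(-168) = 1077
Change in P: 1077 − 213 = 864

864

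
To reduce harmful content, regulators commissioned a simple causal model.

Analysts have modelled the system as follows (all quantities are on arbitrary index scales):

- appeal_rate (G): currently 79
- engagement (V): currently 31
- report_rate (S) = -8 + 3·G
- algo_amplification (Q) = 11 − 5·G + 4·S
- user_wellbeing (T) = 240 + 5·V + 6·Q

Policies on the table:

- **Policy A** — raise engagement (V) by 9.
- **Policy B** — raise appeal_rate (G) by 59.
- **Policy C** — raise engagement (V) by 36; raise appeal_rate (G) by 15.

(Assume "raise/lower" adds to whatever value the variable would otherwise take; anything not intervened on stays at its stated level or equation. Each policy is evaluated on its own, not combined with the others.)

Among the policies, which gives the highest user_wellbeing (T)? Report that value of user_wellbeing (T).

Policy A (V + 9):
  G = 79
  V = 31 + 9 = 40
  S = -8 + 3·79 = 229
  Q = 11 − 5·79 + 4·229 = 532
  T = 240 + 5·40 + 6·532 = 3632
Policy B (G + 59):
  G = 79 + 59 = 138
  V = 31
  S = -8 + 3·138 = 406
  Q = 11 − 5·138 + 4·406 = 945
  T = 240 + 5·31 + 6·945 = 6065
Policy C (V + 36, G + 15):
  G = 79 + 15 = 94
  V = 31 + 36 = 67
  S = -8 + 3·94 = 274
  Q = 11 − 5·94 + 4·274 = 637
  T = 240 + 5·67 + 6·637 = 4397
Comparing — Policy A: T=3632, Policy B: T=6065, Policy C: T=4397. Highest is 6065 (Policy B).

6065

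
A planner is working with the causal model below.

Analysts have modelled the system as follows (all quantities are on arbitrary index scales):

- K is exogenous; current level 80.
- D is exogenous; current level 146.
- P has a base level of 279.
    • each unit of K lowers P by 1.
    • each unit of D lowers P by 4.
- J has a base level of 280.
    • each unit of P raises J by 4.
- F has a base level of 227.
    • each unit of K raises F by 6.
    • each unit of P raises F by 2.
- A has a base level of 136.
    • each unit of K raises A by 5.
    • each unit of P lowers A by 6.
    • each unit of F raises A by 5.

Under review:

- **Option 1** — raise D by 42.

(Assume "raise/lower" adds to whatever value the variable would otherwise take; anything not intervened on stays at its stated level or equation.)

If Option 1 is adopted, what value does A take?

Option 1 (D + 42):
  K = 80
  D = 146 + 42 = 188
  P = 279 − 80 − 4·188 = -553
  F = 227 + 6·80 + 2·(-553) = -399
  A = 136 + 5·80 − 6·(-553) + 5·(-399) = 1859

1859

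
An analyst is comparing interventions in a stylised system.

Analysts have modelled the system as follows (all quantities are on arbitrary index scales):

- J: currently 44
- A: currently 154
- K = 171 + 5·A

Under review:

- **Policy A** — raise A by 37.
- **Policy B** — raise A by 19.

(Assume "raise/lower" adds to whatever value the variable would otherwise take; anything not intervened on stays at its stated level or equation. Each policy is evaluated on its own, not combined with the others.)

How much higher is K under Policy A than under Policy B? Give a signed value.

Policy A (A + 37):
  A = 154 + 37 = 191
  K = 171 + 5·191 = 1126
Policy B (A + 19):
  A = 154 + 19 = 173
  K = 171 + 5·173 = 1036
K: 1126 − 1036 = 90

90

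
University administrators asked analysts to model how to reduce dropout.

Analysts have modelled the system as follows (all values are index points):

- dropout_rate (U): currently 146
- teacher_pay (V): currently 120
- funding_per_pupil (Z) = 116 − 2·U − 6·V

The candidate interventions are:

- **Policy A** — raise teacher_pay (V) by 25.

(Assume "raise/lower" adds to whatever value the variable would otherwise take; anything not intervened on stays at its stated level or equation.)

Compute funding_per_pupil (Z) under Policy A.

-1046

Policy A (V + 25):
  U = 146
  V = 120 + 25 = 145
  Z = 116 − 2·146 − 6·145 = -1046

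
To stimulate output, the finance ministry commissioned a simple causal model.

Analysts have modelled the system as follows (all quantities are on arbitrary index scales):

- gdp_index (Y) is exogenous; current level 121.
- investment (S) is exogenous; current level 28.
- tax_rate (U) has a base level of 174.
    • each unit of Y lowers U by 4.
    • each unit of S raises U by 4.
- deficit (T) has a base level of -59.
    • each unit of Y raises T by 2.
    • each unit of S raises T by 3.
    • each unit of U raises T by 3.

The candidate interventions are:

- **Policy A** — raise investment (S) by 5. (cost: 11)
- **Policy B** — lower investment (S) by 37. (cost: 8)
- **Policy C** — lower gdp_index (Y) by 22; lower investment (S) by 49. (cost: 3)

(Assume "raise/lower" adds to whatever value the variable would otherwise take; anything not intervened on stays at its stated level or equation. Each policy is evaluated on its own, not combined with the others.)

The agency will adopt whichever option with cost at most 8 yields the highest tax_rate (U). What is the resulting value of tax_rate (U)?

Policy B (S − 37):
  Y = 121
  S = 28 − 37 = -9
  U = 174 − 4·121 + 4·(-9) = -346
Policy C (Y − 22, S − 49):
  Y = 121 − 22 = 99
  S = 28 − 49 = -21
  U = 174 − 4·99 + 4·(-21) = -306
Comparing — Policy B: U=-346, Policy C: U=-306. Highest is -306 (Policy C).

-306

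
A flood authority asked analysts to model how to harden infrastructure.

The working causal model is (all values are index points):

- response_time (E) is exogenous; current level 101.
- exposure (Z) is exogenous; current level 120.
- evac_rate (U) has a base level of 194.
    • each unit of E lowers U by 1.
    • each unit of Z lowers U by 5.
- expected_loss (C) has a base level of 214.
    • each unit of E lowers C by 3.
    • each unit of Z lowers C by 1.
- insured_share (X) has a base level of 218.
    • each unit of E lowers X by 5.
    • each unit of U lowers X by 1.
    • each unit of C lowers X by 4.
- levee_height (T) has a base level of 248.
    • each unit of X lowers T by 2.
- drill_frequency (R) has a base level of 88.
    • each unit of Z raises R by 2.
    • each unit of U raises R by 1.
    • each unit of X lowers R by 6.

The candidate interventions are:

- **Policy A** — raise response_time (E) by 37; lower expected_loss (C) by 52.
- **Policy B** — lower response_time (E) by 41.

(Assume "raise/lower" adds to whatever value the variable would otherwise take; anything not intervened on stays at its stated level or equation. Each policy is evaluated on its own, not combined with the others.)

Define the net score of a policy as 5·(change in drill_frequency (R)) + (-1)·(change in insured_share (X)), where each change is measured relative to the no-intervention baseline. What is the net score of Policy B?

Baseline:
  E = 101
  Z = 120
  U = 194 − 101 − 5·120 = -507
  C = 214 − 3·101 − 120 = -209
  X = 218 − 5·101 − (-507) − 4·(-209) = 1056
  R = 88 + 2·120 + (-507) − 6·1056 = -6515
Policy B (E − 41):
  E = 101 − 41 = 60
  Z = 120
  U = 194 − 60 − 5·120 = -466
  C = 214 − 3·60 − 120 = -86
  X = 218 − 5·60 − (-466) − 4·(-86) = 728
  R = 88 + 2·120 + (-466) − 6·728 = -4506
ΔR = -4506 − (-6515) = 2009; ΔX = 728 − 1056 = -328
Score = 5·2009 + (-1)·(-328) = 10373

10373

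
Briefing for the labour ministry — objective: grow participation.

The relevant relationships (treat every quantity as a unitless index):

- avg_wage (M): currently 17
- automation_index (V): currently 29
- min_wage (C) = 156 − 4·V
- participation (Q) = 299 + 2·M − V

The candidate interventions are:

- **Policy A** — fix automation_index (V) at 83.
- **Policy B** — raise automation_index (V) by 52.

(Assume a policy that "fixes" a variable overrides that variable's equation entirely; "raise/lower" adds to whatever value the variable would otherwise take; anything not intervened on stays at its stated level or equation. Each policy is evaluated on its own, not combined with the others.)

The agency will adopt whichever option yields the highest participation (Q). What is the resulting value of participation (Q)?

Policy A (V := 83):
  M = 17
  V = 83
  Q = 299 + 2·17 − 83 = 250
Policy B (V + 52):
  M = 17
  V = 29 + 52 = 81
  Q = 299 + 2·17 − 81 = 252
Comparing — Policy A: Q=250, Policy B: Q=252. Highest is 252 (Policy B).

252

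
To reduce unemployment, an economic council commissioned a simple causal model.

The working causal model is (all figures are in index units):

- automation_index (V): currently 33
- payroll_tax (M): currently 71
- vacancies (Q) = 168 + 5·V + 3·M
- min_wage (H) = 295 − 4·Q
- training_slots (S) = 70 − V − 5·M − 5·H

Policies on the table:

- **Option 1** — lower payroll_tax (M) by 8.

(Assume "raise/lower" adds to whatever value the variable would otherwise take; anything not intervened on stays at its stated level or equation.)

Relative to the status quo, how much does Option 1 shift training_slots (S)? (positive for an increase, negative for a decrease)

Baseline:
  V = 33
  M = 71
  Q = 168 + 5·33 + 3·71 = 546
  H = 295 − 4·546 = -1889
  S = 70 − 33 − 5·71 − 5·(-1889) = 9127
Option 1 (M − 8):
  V = 33
  M = 71 − 8 = 63
  Q = 168 + 5·33 + 3·63 = 522
  H = 295 − 4·522 = -1793
  S = 70 − 33 − 5·63 − 5·(-1793) = 8687
Change in S: 8687 − 9127 = -440

-440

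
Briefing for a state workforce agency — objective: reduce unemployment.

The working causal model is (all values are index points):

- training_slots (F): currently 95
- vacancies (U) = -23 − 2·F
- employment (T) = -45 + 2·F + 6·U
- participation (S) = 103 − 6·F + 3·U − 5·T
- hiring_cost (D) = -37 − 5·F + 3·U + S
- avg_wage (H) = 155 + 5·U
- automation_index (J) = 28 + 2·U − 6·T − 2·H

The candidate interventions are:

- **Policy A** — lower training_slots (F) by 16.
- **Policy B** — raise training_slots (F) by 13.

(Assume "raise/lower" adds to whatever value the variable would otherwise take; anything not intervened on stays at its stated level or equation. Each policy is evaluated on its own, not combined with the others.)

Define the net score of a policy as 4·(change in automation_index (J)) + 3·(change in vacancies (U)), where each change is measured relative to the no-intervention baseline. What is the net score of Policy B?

Baseline:
  F = 95
  U = -23 − 2·95 = -213
  T = -45 + 2·95 + 6·(-213) = -1133
  H = 155 + 5·(-213) = -910
  J = 28 + 2·(-213) − 6·(-1133) − 2·(-910) = 8220
Policy B (F + 13):
  F = 95 + 13 = 108
  U = -23 − 2·108 = -239
  T = -45 + 2·108 + 6·(-239) = -1263
  H = 155 + 5·(-239) = -1040
  J = 28 + 2·(-239) − 6·(-1263) − 2·(-1040) = 9208
ΔJ = 9208 − 8220 = 988; ΔU = -239 − (-213) = -26
Score = 4·988 + 3·(-26) = 3874

3874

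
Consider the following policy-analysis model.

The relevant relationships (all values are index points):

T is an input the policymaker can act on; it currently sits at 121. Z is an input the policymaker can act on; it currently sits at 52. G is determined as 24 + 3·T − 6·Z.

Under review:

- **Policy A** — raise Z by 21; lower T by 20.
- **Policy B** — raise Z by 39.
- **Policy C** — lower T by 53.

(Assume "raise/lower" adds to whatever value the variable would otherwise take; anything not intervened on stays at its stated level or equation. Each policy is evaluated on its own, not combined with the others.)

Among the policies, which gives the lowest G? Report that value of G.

-159

Policy A (Z + 21, T − 20):
  T = 121 − 20 = 101
  Z = 52 + 21 = 73
  G = 24 + 3·101 − 6·73 = -111
Policy B (Z + 39):
  T = 121
  Z = 52 + 39 = 91
  G = 24 + 3·121 − 6·91 = -159
Policy C (T − 53):
  T = 121 − 53 = 68
  Z = 52
  G = 24 + 3·68 − 6·52 = -84
Comparing — Policy A: G=-111, Policy B: G=-159, Policy C: G=-84. Lowest is -159 (Policy B).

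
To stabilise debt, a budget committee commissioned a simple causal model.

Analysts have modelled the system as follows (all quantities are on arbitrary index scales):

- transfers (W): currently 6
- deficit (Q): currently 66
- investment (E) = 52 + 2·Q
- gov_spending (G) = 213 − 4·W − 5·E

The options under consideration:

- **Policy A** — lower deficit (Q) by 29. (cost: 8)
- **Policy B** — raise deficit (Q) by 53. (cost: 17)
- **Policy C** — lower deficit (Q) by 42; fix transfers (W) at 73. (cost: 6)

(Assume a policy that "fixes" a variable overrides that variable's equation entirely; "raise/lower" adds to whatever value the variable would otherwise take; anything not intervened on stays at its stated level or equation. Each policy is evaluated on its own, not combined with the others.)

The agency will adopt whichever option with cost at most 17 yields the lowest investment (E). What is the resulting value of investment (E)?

Policy A (Q − 29):
  Q = 66 − 29 = 37
  E = 52 + 2·37 = 126
Policy B (Q + 53):
  Q = 66 + 53 = 119
  E = 52 + 2·119 = 290
Policy C (Q − 42, W := 73):
  Q = 66 − 42 = 24
  E = 52 + 2·24 = 100
Comparing — Policy A: E=126, Policy B: E=290, Policy C: E=100. Lowest is 100 (Policy C).

100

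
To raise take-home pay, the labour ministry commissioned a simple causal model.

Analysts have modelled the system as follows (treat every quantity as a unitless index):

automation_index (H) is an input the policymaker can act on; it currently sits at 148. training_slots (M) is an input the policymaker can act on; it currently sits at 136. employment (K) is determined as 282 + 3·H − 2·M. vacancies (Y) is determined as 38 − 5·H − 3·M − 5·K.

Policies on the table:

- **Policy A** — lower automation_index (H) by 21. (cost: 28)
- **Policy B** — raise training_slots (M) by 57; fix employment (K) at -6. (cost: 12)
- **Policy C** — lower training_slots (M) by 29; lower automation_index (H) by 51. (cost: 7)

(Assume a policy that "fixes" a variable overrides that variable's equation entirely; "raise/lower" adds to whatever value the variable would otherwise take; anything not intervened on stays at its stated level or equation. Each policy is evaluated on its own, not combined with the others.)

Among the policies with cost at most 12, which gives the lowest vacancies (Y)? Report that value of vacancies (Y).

Policy B (M + 57, K := -6):
  H = 148
  M = 136 + 57 = 193
  K = -6
  Y = 38 − 5·148 − 3·193 − 5·(-6) = -1251
Policy C (M − 29, H − 51):
  H = 148 − 51 = 97
  M = 136 − 29 = 107
  K = 282 + 3·97 − 2·107 = 359
  Y = 38 − 5·97 − 3·107 − 5·359 = -2563
Comparing — Policy B: Y=-1251, Policy C: Y=-2563. Lowest is -2563 (Policy C).

-2563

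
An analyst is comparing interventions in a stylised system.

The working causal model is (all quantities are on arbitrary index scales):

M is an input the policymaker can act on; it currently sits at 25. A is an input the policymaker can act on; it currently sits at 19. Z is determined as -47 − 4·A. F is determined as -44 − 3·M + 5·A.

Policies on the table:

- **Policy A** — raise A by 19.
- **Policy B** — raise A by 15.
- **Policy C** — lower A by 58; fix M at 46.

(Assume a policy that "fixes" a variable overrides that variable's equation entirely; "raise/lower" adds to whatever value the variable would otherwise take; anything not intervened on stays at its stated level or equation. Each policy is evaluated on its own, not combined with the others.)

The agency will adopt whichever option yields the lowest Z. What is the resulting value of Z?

-199

Policy A (A + 19):
  A = 19 + 19 = 38
  Z = -47 − 4·38 = -199
Policy B (A + 15):
  A = 19 + 15 = 34
  Z = -47 − 4·34 = -183
Policy C (A − 58, M := 46):
  A = 19 − 58 = -39
  Z = -47 − 4·(-39) = 109
Comparing — Policy A: Z=-199, Policy B: Z=-183, Policy C: Z=109. Lowest is -199 (Policy A).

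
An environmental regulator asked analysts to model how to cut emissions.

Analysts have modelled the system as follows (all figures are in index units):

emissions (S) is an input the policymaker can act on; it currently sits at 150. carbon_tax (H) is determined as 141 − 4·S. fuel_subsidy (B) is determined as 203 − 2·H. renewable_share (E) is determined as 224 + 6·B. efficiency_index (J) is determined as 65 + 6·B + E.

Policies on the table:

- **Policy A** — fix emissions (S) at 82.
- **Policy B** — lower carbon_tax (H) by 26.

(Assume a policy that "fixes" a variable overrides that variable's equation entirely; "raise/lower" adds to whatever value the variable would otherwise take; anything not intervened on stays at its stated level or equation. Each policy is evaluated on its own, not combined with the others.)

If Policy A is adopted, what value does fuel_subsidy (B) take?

Policy A (S := 82):
  S = 82
  H = 141 − 4·82 = -187
  B = 203 − 2·(-187) = 577

577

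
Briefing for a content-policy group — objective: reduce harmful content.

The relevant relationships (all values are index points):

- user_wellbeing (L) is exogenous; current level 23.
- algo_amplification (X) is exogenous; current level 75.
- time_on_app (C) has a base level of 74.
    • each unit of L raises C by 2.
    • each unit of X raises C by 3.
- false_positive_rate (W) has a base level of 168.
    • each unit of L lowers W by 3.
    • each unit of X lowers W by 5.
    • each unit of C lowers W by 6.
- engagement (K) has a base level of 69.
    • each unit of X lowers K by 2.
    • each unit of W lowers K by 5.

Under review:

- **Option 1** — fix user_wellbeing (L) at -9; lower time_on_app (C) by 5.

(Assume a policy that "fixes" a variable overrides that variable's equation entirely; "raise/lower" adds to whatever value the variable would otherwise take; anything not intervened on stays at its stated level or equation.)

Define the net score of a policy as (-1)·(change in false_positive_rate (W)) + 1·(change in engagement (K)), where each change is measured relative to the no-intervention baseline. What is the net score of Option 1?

-3060

Baseline:
  L = 23
  X = 75
  C = 74 + 2·23 + 3·75 = 345
  W = 168 − 3·23 − 5·75 − 6·345 = -2346
  K = 69 − 2·75 − 5·(-2346) = 11649
Option 1 (L := -9, C − 5):
  L = -9
  X = 75
  C = 74 + 2·(-9) + 3·75 (−5 from intervention) = 276
  W = 168 − 3·(-9) − 5·75 − 6·276 = -1836
  K = 69 − 2·75 − 5·(-1836) = 9099
ΔW = -1836 − (-2346) = 510; ΔK = 9099 − 11649 = -2550
Score = (-1)·510 + 1·(-2550) = -3060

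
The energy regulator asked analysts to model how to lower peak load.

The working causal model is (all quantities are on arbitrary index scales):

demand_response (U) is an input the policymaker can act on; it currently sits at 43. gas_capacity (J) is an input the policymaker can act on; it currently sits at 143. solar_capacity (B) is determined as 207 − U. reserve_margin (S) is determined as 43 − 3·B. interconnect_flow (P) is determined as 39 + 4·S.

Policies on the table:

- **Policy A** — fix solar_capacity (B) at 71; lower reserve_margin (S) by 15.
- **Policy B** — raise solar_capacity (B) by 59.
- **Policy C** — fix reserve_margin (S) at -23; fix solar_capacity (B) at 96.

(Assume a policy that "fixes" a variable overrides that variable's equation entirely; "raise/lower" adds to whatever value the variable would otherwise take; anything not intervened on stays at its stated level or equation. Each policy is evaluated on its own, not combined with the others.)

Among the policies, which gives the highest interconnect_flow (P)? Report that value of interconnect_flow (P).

Policy A (B := 71, S − 15):
  U = 43
  B = 71
  S = 43 − 3·71 (−15 from intervention) = -185
  P = 39 + 4·(-185) = -701
Policy B (B + 59):
  U = 43
  B = 207 − 43 (+59 from intervention) = 223
  S = 43 − 3·223 = -626
  P = 39 + 4·(-626) = -2465
Policy C (S := -23, B := 96):
  U = 43
  B = 96
  S = -23
  P = 39 + 4·(-23) = -53
Comparing — Policy A: P=-701, Policy B: P=-2465, Policy C: P=-53. Highest is -53 (Policy C).

-53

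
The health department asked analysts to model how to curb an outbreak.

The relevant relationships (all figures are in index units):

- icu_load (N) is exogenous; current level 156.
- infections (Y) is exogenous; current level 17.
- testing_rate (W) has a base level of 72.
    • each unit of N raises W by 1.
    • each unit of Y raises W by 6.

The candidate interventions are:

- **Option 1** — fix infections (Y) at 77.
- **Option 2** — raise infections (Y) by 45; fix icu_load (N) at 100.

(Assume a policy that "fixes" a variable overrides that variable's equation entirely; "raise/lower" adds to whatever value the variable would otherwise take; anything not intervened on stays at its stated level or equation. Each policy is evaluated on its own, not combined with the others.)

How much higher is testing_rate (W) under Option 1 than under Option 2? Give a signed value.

Option 1 (Y := 77):
  N = 156
  Y = 77
  W = 72 + 156 + 6·77 = 690
Option 2 (Y + 45, N := 100):
  N = 100
  Y = 17 + 45 = 62
  W = 72 + 100 + 6·62 = 544
W: 690 − 544 = 146

146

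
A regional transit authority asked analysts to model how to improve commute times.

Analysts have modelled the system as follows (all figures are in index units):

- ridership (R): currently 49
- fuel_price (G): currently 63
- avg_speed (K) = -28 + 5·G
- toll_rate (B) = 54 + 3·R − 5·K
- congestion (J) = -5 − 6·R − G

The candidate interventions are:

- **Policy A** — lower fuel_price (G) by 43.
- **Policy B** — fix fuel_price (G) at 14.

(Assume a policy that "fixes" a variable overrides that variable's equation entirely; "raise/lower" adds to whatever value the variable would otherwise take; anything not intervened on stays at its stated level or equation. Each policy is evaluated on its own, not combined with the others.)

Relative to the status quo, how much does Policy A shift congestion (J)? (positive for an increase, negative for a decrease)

Baseline:
  R = 49
  G = 63
  J = -5 − 6·49 − 63 = -362
Policy A (G − 43):
  R = 49
  G = 63 − 43 = 20
  J = -5 − 6·49 − 20 = -319
Change in J: -319 − (-362) = 43

43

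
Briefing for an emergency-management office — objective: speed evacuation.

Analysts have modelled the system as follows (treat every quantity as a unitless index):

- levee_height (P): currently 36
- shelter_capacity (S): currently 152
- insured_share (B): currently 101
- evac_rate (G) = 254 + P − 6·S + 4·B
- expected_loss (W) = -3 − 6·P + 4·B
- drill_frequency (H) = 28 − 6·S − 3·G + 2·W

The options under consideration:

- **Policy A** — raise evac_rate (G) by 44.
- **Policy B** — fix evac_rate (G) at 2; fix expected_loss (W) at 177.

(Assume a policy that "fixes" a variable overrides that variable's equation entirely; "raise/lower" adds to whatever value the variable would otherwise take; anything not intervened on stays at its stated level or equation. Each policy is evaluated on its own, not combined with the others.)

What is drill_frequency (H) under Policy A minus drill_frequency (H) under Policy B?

544

Policy A (G + 44):
  P = 36
  S = 152
  B = 101
  G = 254 + 36 − 6·152 + 4·101 (+44 from intervention) = -174
  W = -3 − 6·36 + 4·101 = 185
  H = 28 − 6·152 − 3·(-174) + 2·185 = 8
Policy B (G := 2, W := 177):
  P = 36
  S = 152
  B = 101
  G = 2
  W = 177
  H = 28 − 6·152 − 3·2 + 2·177 = -536
H: 8 − (-536) = 544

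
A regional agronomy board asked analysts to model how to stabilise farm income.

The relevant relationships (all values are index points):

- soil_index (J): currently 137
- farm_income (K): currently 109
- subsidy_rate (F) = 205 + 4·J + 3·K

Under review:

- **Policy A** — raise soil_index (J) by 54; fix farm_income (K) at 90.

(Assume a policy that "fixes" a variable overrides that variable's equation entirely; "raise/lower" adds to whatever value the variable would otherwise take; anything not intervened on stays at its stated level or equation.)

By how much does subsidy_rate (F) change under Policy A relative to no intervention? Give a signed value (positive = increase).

Baseline:
  J = 137
  K = 109
  F = 205 + 4·137 + 3·109 = 1080
Policy A (J + 54, K := 90):
  J = 137 + 54 = 191
  K = 90
  F = 205 + 4·191 + 3·90 = 1239
Change in F: 1239 − 1080 = 159

159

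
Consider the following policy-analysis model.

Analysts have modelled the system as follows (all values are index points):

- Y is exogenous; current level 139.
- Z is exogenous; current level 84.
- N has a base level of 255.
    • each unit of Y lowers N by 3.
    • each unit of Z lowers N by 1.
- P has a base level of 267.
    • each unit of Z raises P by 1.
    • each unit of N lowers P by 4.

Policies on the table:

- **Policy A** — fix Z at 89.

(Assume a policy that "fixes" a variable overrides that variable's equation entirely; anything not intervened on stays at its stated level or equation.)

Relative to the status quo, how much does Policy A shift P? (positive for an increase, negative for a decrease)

25

Baseline:
  Y = 139
  Z = 84
  N = 255 − 3·139 − 84 = -246
  P = 267 + 84 − 4·(-246) = 1335
Policy A (Z := 89):
  Y = 139
  Z = 89
  N = 255 − 3·139 − 89 = -251
  P = 267 + 89 − 4·(-251) = 1360
Change in P: 1360 − 1335 = 25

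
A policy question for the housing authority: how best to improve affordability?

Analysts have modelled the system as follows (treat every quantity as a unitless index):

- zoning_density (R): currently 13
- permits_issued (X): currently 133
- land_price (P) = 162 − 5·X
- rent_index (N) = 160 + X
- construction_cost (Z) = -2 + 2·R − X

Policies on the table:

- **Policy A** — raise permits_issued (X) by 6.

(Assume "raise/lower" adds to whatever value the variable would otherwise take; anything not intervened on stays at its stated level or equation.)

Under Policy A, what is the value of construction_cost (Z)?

Policy A (X + 6):
  R = 13
  X = 133 + 6 = 139
  Z = -2 + 2·13 − 139 = -115

-115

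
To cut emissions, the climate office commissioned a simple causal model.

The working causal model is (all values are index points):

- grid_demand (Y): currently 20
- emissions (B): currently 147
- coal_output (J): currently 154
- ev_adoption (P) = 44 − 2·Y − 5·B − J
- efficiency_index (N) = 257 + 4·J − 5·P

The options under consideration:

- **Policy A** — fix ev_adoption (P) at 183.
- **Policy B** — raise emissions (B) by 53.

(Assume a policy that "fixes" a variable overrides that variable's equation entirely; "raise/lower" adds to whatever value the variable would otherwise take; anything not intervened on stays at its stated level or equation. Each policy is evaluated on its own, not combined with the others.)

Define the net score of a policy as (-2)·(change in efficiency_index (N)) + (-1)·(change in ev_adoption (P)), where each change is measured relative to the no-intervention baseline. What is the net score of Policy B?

-2385

Baseline:
  Y = 20
  B = 147
  J = 154
  P = 44 − 2·20 − 5·147 − 154 = -885
  N = 257 + 4·154 − 5·(-885) = 5298
Policy B (B + 53):
  Y = 20
  B = 147 + 53 = 200
  J = 154
  P = 44 − 2·20 − 5·200 − 154 = -1150
  N = 257 + 4·154 − 5·(-1150) = 6623
ΔN = 6623 − 5298 = 1325; ΔP = -1150 − (-885) = -265
Score = (-2)·1325 + (-1)·(-265) = -2385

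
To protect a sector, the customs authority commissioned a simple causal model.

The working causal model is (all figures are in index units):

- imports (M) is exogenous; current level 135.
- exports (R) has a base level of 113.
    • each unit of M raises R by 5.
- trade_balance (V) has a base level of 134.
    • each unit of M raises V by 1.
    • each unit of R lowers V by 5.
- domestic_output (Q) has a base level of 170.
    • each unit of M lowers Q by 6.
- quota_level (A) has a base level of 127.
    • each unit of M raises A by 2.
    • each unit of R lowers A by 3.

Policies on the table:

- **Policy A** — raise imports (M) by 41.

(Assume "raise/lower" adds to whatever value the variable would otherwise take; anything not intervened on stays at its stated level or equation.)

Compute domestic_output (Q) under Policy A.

Policy A (M + 41):
  M = 135 + 41 = 176
  Q = 170 − 6·176 = -886

-886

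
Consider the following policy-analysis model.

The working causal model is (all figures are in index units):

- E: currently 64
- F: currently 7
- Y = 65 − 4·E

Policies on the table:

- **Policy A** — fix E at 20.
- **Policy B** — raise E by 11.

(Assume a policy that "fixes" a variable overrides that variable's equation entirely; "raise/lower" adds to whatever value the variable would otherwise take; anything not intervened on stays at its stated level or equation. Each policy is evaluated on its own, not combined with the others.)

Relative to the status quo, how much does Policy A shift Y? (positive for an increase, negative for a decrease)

176

Baseline:
  E = 64
  Y = 65 − 4·64 = -191
Policy A (E := 20):
  E = 20
  Y = 65 − 4·20 = -15
Change in Y: -15 − (-191) = 176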